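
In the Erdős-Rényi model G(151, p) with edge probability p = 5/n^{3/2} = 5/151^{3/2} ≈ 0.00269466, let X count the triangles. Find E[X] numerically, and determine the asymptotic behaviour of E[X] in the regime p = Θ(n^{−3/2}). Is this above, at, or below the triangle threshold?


Number of potential triangles: C(151, 3) = 562475.
Each occurs with probability p³ ≈ (0.00269466)³ ≈ 1.95665272e-08.
By linearity: E[X] = C(151, 3)·p³ ≈ 562475 · 1.95665272e-08 ≈ 0.011006.
Since α = 3/2 > 1, p = c/n^{3/2} = o(1/n) is below the triangle threshold p ~ 1/n. Asymptotically E[X] ~ (c³/6)·n^{3(1−α)} = (5³/6)·n^{-1.5} → 0, so by Markov's inequality G has no triangles w.h.p.

E[X] ≈ 0.011006; in regime p = Θ(1/n^{3/2}) E[X] tends to 0 (below the triangle threshold p ~ 1/n).


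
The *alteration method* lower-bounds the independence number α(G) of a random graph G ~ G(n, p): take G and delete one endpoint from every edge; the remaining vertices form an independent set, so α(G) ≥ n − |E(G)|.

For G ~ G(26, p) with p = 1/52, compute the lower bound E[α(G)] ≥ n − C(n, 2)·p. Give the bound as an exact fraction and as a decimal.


E[|E(G)|] = C(26, 2)·p = 325 · (1/52) = 25/4.
E[α(G)] ≥ n − E[|E(G)|] = 26 − 25/4 = 79/4.
Numerically: ≈ 19.7500.
(This is only a lower bound; the true E[α(G)] may be larger.)

E[α(G)] ≥ 79/4 ≈ 19.7500.


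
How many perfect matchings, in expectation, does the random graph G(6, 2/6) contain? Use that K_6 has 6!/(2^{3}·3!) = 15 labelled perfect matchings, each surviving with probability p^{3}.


K_6 has 6!/(2^{3}·3!) = 15 labelled perfect matchings.
For each such perfect matching H, let X_H = 1 if all 3 edges of H are present in G. Then P[X_H = 1] = p^{3} = (1/3)^{3} = 1/27.
Summing the indicators: E[X] = Σ_H E[X_H] = 15 · p^{3} = 15 · 1/27 = 5/9.
Numerically: E[X] ≈ 0.5556.

E[X] = 15 · (1/3)^{3} = 5/9 ≈ 0.5556.


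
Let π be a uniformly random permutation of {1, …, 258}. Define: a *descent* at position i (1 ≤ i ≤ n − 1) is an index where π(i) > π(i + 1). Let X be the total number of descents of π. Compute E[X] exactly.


Write X = Σ X_I over i = 1, …, 257, with X_I the indicator of one descent.
There are 257 indicators.
For each fixed i, the pair (π(i), π(i+1)) is a uniformly random ordered pair of distinct values from {1, …, 258}; by symmetry P[π(i) > π(i+1)] = 1/2.
By linearity: E[X] = 257 · (1/2) = (258 − 1) · (1/2) = 257/2 ≈ 128.500.

E[X] = 257/2 = 128.500.


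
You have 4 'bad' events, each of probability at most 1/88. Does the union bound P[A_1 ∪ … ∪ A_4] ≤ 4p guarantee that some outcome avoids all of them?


Union bound: P[∪_{i=1}^{4} A_i] ≤ Σ_i P[A_i] ≤ 4·p = 4·(1/88) = 1/22.
Numerically: 1/22 ≈ 0.045455.
Is 1/22 < 1? YES.
Since P[∪ A_i] ≤ 1/22 < 1, the complement has P[∩ A_i^c] ≥ 1 − 1/22 = 21/22 > 0, so some outcome avoids every A_i.

4·p = 1/22 ≈ 0.045455; existence CERTIFIED by the union bound.


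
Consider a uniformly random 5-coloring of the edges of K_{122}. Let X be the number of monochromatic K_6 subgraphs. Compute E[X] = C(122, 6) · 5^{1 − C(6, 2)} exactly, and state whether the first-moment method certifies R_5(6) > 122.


E[X] = C(122, 6) · 5^{1 − 15} = 4042116078 · 5^{−14} = 4042116078/6103515625.
As a reduced fraction: E[X] = 4042116078/6103515625 ≈ 0.6622603.
Is E[X] < 1? YES.
Since E[X] < 1, there exists a 5-coloring of K_{122} with no monochromatic K_6; hence R_5(6) > 122.

E[X] = 4042116078/6103515625 ≈ 0.6622603; E[X] < 1, so R_5(6) > 122.


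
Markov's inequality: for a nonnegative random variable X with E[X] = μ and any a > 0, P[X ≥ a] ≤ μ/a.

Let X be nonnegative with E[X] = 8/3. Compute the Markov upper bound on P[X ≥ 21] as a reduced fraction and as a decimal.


μ = E[X] = 8/3, a = 21.
Markov: P[X ≥ 21] ≤ μ/a = (8/3)/21 = 8/63.
Numerically: ≈ 0.1270.
(Since a = 21 > μ = 2.6667, the bound 8/63 is < 1 and informative.)

P[X ≥ 21] ≤ 8/63 ≈ 0.1270.


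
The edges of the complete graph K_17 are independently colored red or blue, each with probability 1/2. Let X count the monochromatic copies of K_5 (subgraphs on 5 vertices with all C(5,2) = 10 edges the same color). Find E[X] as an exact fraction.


Let X = Σ_S X_S over the C(17, 5) = 6188 subsets S of size 5, where X_S = 1 if the K_5 on S is monochromatic.
For a fixed S, the K_5 on S has C(5, 2) = 10 edges. P[all 10 edges red] = (1/2)^10, and likewise for blue, so P[monochromatic] = 2·(1/2)^10 = 2^{1 − 10} = 1/512.
Summing: E[X] = C(17, 5) · 2^{1 − 10} = 6188 · 1/512 = 1547/128.
Numerically: E[X] ≈ 12.08594.

E[X] = C(17,5)·2^(1−C(5,2)) = 1547/128 ≈ 12.08594.


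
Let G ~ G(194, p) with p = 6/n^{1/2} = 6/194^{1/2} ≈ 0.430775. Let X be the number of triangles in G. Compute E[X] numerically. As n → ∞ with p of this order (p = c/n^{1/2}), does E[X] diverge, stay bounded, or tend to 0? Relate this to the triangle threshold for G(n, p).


Number of potential triangles: C(194, 3) = 1198144.
Each occurs with probability p³ ≈ (0.430775)³ ≈ 7.99376094e-02.
By linearity: E[X] = C(194, 3)·p³ ≈ 1198144 · 7.99376094e-02 ≈ 95776.767093.
Since α = 1/2 < 1, p = c/n^{1/2} ≫ 1/n is above the triangle threshold p ~ 1/n. Asymptotically E[X] ~ (c³/6)·n^{3(1−α)} = (6³/6)·n^{1.5} → ∞; triangles are abundant w.h.p.

E[X] ≈ 95776.767093; in regime p = Θ(1/n^{1/2}) E[X] diverges (above the triangle threshold p ~ 1/n).


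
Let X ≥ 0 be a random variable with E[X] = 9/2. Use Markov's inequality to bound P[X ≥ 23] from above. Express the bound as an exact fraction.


μ = E[X] = 9/2, a = 23.
Markov: P[X ≥ 23] ≤ μ/a = (9/2)/23 = 9/46.
Numerically: ≈ 0.1957.
(Since a = 23 > μ = 4.5000, the bound 9/46 is < 1 and informative.)

P[X ≥ 23] ≤ 9/46 ≈ 0.1957.


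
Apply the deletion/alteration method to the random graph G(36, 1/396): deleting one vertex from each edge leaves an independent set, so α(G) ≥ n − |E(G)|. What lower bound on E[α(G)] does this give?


E[|E(G)|] = C(36, 2)·p = 630 · (1/396) = 35/22.
E[α(G)] ≥ n − E[|E(G)|] = 36 − 35/22 = 757/22.
Numerically: ≈ 34.409.
(This is only a lower bound; the true E[α(G)] may be larger.)

E[α(G)] ≥ 757/22 ≈ 34.409.


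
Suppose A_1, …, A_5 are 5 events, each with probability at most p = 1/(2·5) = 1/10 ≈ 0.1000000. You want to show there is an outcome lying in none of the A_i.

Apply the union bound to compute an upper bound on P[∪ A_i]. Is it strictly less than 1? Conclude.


Union bound: P[∪_{i=1}^{5} A_i] ≤ Σ_i P[A_i] ≤ 5·p = 5·(1/10) = 1/2.
Numerically: 1/2 ≈ 0.5000000.
Is 1/2 < 1? YES.
Since P[∪ A_i] ≤ 1/2 < 1, the complement has P[∩ A_i^c] ≥ 1 − 1/2 = 1/2 > 0, so some outcome avoids every A_i.

5·p = 1/2 ≈ 0.5000000; existence CERTIFIED by the union bound.


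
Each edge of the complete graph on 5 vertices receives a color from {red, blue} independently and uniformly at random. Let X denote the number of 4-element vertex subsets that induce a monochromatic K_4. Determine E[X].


Let X = Σ_S X_S over the C(5, 4) = 5 subsets S of size 4, where X_S = 1 if the K_4 on S is monochromatic.
For a fixed S, the K_4 on S has C(4, 2) = 6 edges. P[all 6 edges red] = (1/2)^6, and likewise for blue, so P[monochromatic] = 2·(1/2)^6 = 2^{1 − 6} = 1/32.
By linearity: E[X] = C(5, 4) · 2^{1 − 6} = 5 · 1/32 = 5/32.
Numerically: E[X] ≈ 0.15625.

E[X] = C(5,4)·2^(1−C(4,2)) = 5/32 ≈ 0.15625.


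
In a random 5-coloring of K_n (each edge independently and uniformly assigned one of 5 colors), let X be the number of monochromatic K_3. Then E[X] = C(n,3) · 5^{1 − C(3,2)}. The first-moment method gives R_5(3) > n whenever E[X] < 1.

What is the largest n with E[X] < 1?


We need C(n, 3) · 5^{1 − 3} < 1, i.e. C(n, 3) < 5^{3 − 1} = 25.
Check values of n near the boundary:
  n = 5: C(5, 3) = 10; 10 < 25? YES
  n = 6: C(6, 3) = 20; 20 < 25? YES
  n = 7: C(7, 3) = 35; 35 < 25? NO
  n = 8: C(8, 3) = 56; 56 < 25? NO
The largest n with C(n, 3) < 25 is n = 6 (where E[X] = 4/5 ≈ 0.800000). Hence R_5(3) > 6, i.e. R_5(3) ≥ 7.

Largest n = 6; hence R_5(3) > 6.


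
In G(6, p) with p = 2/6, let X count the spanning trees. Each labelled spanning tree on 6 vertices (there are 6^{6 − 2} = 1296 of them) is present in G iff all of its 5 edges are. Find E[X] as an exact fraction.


K_6 has 6^{6 − 2} = 1296 labelled spanning trees.
For each such spanning tree H, let X_H = 1 if all 5 edges of H are present in G. Then P[X_H = 1] = p^{5} = (1/3)^{5} = 1/243.
By linearity of expectation: E[X] = Σ_H E[X_H] = 1296 · p^{5} = 1296 · 1/243 = 16/3.
Numerically: E[X] ≈ 5.333.

E[X] = 1296 · (1/3)^{5} = 16/3 ≈ 5.333.


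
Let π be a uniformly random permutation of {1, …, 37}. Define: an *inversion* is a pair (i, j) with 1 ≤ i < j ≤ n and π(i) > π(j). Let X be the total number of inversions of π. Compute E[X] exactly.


Write X = Σ X_I over the C(37, 2) = 666 pairs i < j, with X_I the indicator of one inversion.
There are 666 indicators.
For each fixed pair i < j, the values π(i) and π(j) are two distinct elements of {1, …, 37} in uniformly random order; by symmetry P[π(i) > π(j)] = 1/2.
By linearity: E[X] = 666 · (1/2) = C(37, 2) · (1/2) = 666/2 = 333 ≈ 333.000.

E[X] = 333 = 333.000.


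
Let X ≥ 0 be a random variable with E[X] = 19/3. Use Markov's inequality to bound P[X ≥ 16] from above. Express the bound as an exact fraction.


μ = E[X] = 19/3, a = 16.
Markov: P[X ≥ 16] ≤ μ/a = (19/3)/16 = 19/48.
Numerically: ≈ 0.395833.
(Since a = 16 > μ = 6.333333, the bound 19/48 is < 1 and informative.)

P[X ≥ 16] ≤ 19/48 ≈ 0.395833.


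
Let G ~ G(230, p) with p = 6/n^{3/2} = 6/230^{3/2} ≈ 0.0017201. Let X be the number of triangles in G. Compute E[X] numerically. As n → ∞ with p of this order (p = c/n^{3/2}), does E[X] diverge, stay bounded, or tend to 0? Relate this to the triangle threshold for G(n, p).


Number of potential triangles: C(230, 3) = 2001460.
Each occurs with probability p³ ≈ (0.0017201)³ ≈ 5.0895395e-09.
By linearity: E[X] = C(230, 3)·p³ ≈ 2001460 · 5.0895395e-09 ≈ 0.01019.
Since α = 3/2 > 1, p = c/n^{3/2} = o(1/n) is below the triangle threshold p ~ 1/n. Asymptotically E[X] ~ (c³/6)·n^{3(1−α)} = (6³/6)·n^{-1.5} → 0, so by Markov's inequality G has no triangles w.h.p.

E[X] ≈ 0.01019; in regime p = Θ(1/n^{3/2}) E[X] tends to 0 (below the triangle threshold p ~ 1/n).


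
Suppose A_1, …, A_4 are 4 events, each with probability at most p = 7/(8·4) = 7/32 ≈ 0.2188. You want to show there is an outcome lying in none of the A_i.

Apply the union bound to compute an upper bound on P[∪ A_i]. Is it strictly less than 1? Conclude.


Union bound: P[∪_{i=1}^{4} A_i] ≤ Σ_i P[A_i] ≤ 4·p = 4·(7/32) = 7/8.
Numerically: 7/8 ≈ 0.8750.
Is 7/8 < 1? YES.
Since P[∪ A_i] ≤ 7/8 < 1, the complement has P[∩ A_i^c] ≥ 1 − 7/8 = 1/8 > 0, so some outcome avoids every A_i.

4·p = 7/8 ≈ 0.8750; existence CERTIFIED by the union bound.


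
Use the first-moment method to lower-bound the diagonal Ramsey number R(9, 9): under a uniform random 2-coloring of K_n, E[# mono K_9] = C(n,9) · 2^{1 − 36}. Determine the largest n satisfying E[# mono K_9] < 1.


We need C(n, 9) · 2^{1 − 36} < 1, i.e. C(n, 9) < 2^{36 − 1} = 34359738368.
Check values of n near the boundary:
  n = 60: C(60, 9) = 14783142660; 14783142660 < 34359738368? YES
  n = 61: C(61, 9) = 17341763505; 17341763505 < 34359738368? YES
  n = 62: C(62, 9) = 20286591270; 20286591270 < 34359738368? YES
  n = 63: C(63, 9) = 23667689815; 23667689815 < 34359738368? YES
  n = 64: C(64, 9) = 27540584512; 27540584512 < 34359738368? YES
  n = 65: C(65, 9) = 31966749880; 31966749880 < 34359738368? YES
  n = 66: C(66, 9) = 37014131440; 37014131440 < 34359738368? NO
  n = 67: C(67, 9) = 42757703560; 42757703560 < 34359738368? NO
  n = 68: C(68, 9) = 49280065120; 49280065120 < 34359738368? NO
The largest n with C(n, 9) < 34359738368 is n = 65 (where E[X] = 3995843735/4294967296 ≈ 0.9304). Hence R(9, 9) > 65, i.e. R(9, 9) ≥ 66.

Largest n = 65; hence R(9, 9) > 65.


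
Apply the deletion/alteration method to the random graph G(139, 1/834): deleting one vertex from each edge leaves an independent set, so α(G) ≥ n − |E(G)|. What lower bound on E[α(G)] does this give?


E[|E(G)|] = C(139, 2)·p = 9591 · (1/834) = 23/2.
E[α(G)] ≥ n − E[|E(G)|] = 139 − 23/2 = 255/2.
Numerically: ≈ 127.5000.
(This is only a lower bound; the true E[α(G)] may be larger.)

E[α(G)] ≥ 255/2 ≈ 127.5000.


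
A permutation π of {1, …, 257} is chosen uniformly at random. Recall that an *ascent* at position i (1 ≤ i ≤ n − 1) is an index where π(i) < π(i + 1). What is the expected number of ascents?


Write X = Σ X_I over i = 1, …, 256, with X_I the indicator of one ascent.
There are 256 indicators.
For each fixed i, the pair (π(i), π(i+1)) is a uniformly random ordered pair of distinct values from {1, …, 257}; by symmetry P[π(i) < π(i+1)] = 1/2.
By linearity: E[X] = 256 · (1/2) = (257 − 1) · (1/2) = 128 ≈ 128.0000.

E[X] = 128 = 128.0000.


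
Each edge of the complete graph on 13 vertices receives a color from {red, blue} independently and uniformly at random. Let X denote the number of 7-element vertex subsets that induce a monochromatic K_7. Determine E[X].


Let X = Σ_S X_S over the C(13, 7) = 1716 subsets S of size 7, where X_S = 1 if the K_7 on S is monochromatic.
For a fixed S, the K_7 on S has C(7, 2) = 21 edges. P[all 21 edges red] = (1/2)^21, and likewise for blue, so P[monochromatic] = 2·(1/2)^21 = 2^{1 − 21} = 1/1048576.
By linearity of expectation: E[X] = C(13, 7) · 2^{1 − 21} = 1716 · 1/1048576 = 429/262144.
Numerically: E[X] ≈ 0.0016.

E[X] = C(13,7)·2^(1−C(7,2)) = 429/262144 ≈ 0.0016.


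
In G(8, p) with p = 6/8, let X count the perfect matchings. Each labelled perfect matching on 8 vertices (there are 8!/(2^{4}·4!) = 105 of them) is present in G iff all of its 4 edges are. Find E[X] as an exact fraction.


K_8 has 8!/(2^{4}·4!) = 105 labelled perfect matchings.
For each such perfect matching H, let X_H = 1 if all 4 edges of H are present in G. Then P[X_H = 1] = p^{4} = (3/4)^{4} = 81/256.
Summing the indicators: E[X] = Σ_H E[X_H] = 105 · p^{4} = 105 · 81/256 = 8505/256.
Numerically: E[X] ≈ 33.22.

E[X] = 105 · (3/4)^{4} = 8505/256 ≈ 33.22.


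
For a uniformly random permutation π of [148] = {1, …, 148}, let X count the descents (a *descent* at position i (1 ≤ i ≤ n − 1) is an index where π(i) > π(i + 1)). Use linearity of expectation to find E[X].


Write X = Σ X_I over i = 1, …, 147, with X_I the indicator of one descent.
There are 147 indicators.
For each fixed i, the pair (π(i), π(i+1)) is a uniformly random ordered pair of distinct values from {1, …, 148}; by symmetry P[π(i) > π(i+1)] = 1/2.
By linearity: E[X] = 147 · (1/2) = (148 − 1) · (1/2) = 147/2 ≈ 73.5000.

E[X] = 147/2 = 73.5000.


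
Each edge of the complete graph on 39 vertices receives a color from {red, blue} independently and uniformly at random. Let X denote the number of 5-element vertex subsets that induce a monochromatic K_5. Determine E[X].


Let X = Σ_S X_S over the C(39, 5) = 575757 subsets S of size 5, where X_S = 1 if the K_5 on S is monochromatic.
For a fixed S, the K_5 on S has C(5, 2) = 10 edges. P[all 10 edges red] = (1/2)^10, and likewise for blue, so P[monochromatic] = 2·(1/2)^10 = 2^{1 − 10} = 1/512.
By linearity: E[X] = C(39, 5) · 2^{1 − 10} = 575757 · 1/512 = 575757/512.
Numerically: E[X] ≈ 1124.52539.

E[X] = C(39,5)·2^(1−C(5,2)) = 575757/512 ≈ 1124.52539.


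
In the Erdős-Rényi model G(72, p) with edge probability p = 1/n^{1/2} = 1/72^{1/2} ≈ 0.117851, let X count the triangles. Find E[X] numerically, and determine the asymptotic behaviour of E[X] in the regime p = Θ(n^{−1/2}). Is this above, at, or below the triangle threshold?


Number of potential triangles: C(72, 3) = 59640.
Each occurs with probability p³ ≈ (0.117851)³ ≈ 1.63682125e-03.
By linearity: E[X] = C(72, 3)·p³ ≈ 59640 · 1.63682125e-03 ≈ 97.620020.
Since α = 1/2 < 1, p = c/n^{1/2} ≫ 1/n is above the triangle threshold p ~ 1/n. Asymptotically E[X] ~ (c³/6)·n^{3(1−α)} = (1³/6)·n^{1.5} → ∞; triangles are abundant w.h.p.

E[X] ≈ 97.620020; in regime p = Θ(1/n^{1/2}) E[X] diverges (above the triangle threshold p ~ 1/n).


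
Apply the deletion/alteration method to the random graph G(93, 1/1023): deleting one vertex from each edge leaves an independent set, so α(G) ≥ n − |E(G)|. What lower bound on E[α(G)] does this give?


E[|E(G)|] = C(93, 2)·p = 4278 · (1/1023) = 46/11.
E[α(G)] ≥ n − E[|E(G)|] = 93 − 46/11 = 977/11.
Numerically: ≈ 88.8182.
(This is only a lower bound; the true E[α(G)] may be larger.)

E[α(G)] ≥ 977/11 ≈ 88.8182.


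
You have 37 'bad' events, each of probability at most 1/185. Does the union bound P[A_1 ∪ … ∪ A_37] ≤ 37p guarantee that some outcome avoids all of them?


Union bound: P[∪_{i=1}^{37} A_i] ≤ Σ_i P[A_i] ≤ 37·p = 37·(1/185) = 1/5.
Numerically: 1/5 ≈ 0.2000000.
Is 1/5 < 1? YES.
Since P[∪ A_i] ≤ 1/5 < 1, the complement has P[∩ A_i^c] ≥ 1 − 1/5 = 4/5 > 0, so some outcome avoids every A_i.

37·p = 1/5 ≈ 0.2000000; existence CERTIFIED by the union bound.


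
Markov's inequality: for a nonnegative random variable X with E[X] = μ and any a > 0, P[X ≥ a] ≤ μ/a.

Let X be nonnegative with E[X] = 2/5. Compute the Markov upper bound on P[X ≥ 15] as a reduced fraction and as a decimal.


μ = E[X] = 2/5, a = 15.
Markov: P[X ≥ 15] ≤ μ/a = (2/5)/15 = 2/75.
Numerically: ≈ 0.0267.
(Since a = 15 > μ = 0.4000, the bound 2/75 is < 1 and informative.)

P[X ≥ 15] ≤ 2/75 ≈ 0.0267.


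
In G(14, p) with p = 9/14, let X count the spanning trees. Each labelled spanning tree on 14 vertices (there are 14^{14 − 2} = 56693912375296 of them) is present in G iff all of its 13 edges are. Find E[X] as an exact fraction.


K_14 has 14^{14 − 2} = 56693912375296 labelled spanning trees.
For each such spanning tree H, let X_H = 1 if all 13 edges of H are present in G. Then P[X_H = 1] = p^{13} = (9/14)^{13} = 2541865828329/793714773254144.
By linearity: E[X] = Σ_H E[X_H] = 56693912375296 · p^{13} = 56693912375296 · 2541865828329/793714773254144 = 2541865828329/14.
Numerically: E[X] ≈ 1.8156e+11.

E[X] = 56693912375296 · (9/14)^{13} = 2541865828329/14 ≈ 1.8156e+11.


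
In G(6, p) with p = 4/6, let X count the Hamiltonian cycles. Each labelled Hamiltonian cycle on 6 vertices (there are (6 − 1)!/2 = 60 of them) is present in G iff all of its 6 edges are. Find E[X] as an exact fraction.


K_6 has (6 − 1)!/2 = 60 labelled Hamiltonian cycles.
For each such Hamiltonian cycle H, let X_H = 1 if all 6 edges of H are present in G. Then P[X_H = 1] = p^{6} = (2/3)^{6} = 64/729.
By linearity: E[X] = Σ_H E[X_H] = 60 · p^{6} = 60 · 64/729 = 1280/243.
Numerically: E[X] ≈ 5.27.

E[X] = 60 · (2/3)^{6} = 1280/243 ≈ 5.27.


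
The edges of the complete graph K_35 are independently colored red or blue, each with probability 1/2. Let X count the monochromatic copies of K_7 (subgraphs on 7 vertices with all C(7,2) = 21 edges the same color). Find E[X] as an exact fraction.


Let X = Σ_S X_S over the C(35, 7) = 6724520 subsets S of size 7, where X_S = 1 if the K_7 on S is monochromatic.
For a fixed S, the K_7 on S has C(7, 2) = 21 edges. P[all 21 edges red] = (1/2)^21, and likewise for blue, so P[monochromatic] = 2·(1/2)^21 = 2^{1 − 21} = 1/1048576.
By linearity of expectation: E[X] = C(35, 7) · 2^{1 − 21} = 6724520 · 1/1048576 = 840565/131072.
Numerically: E[X] ≈ 6.4130.

E[X] = C(35,7)·2^(1−C(7,2)) = 840565/131072 ≈ 6.4130.


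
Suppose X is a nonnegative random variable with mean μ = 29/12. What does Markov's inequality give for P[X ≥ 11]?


μ = E[X] = 29/12, a = 11.
Markov: P[X ≥ 11] ≤ μ/a = (29/12)/11 = 29/132.
Numerically: ≈ 0.21970.
(Since a = 11 > μ = 2.41667, the bound 29/132 is < 1 and informative.)

P[X ≥ 11] ≤ 29/132 ≈ 0.21970.


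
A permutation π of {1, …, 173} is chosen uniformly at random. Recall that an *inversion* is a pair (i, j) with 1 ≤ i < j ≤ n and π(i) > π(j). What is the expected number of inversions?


Write X = Σ X_I over the C(173, 2) = 14878 pairs i < j, with X_I the indicator of one inversion.
There are 14878 indicators.
For each fixed pair i < j, the values π(i) and π(j) are two distinct elements of {1, …, 173} in uniformly random order; by symmetry P[π(i) > π(j)] = 1/2.
By linearity: E[X] = 14878 · (1/2) = C(173, 2) · (1/2) = 14878/2 = 7439 ≈ 7439.000000.

E[X] = 7439 = 7439.000000.


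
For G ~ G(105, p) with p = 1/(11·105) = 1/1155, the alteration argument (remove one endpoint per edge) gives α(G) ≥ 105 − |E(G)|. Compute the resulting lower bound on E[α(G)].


E[|E(G)|] = C(105, 2)·p = 5460 · (1/1155) = 52/11.
E[α(G)] ≥ n − E[|E(G)|] = 105 − 52/11 = 1103/11.
Numerically: ≈ 100.27273.
(This is only a lower bound; the true E[α(G)] may be larger.)

E[α(G)] ≥ 1103/11 ≈ 100.27273.


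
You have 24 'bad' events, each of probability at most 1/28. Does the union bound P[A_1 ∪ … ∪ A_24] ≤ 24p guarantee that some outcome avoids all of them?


Union bound: P[∪_{i=1}^{24} A_i] ≤ Σ_i P[A_i] ≤ 24·p = 24·(1/28) = 6/7.
Numerically: 6/7 ≈ 0.8571429.
Is 6/7 < 1? YES.
Since P[∪ A_i] ≤ 6/7 < 1, the complement has P[∩ A_i^c] ≥ 1 − 6/7 = 1/7 > 0, so some outcome avoids every A_i.

24·p = 6/7 ≈ 0.8571429; existence CERTIFIED by the union bound.


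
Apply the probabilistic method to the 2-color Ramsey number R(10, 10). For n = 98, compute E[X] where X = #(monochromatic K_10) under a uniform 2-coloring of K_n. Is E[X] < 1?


E[X] = C(98, 10) · 2^{1 − 45} = 14005614014756 · 2^{−44} = 14005614014756/17592186044416.
As a reduced fraction: E[X] = 3501403503689/4398046511104 ≈ 0.7961.
Is E[X] < 1? YES.
Since E[X] < 1, there exists a 2-coloring of K_{98} with no monochromatic K_10; hence R(10, 10) > 98.

E[X] = 3501403503689/4398046511104 ≈ 0.7961; E[X] < 1, so R(10, 10) > 98.


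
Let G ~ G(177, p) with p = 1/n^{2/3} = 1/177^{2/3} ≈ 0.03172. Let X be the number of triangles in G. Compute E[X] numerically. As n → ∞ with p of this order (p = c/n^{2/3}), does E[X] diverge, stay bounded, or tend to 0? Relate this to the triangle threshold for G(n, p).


Number of potential triangles: C(177, 3) = 908600.
Each occurs with probability p³ ≈ (0.03172)³ ≈ 3.191931e-05.
By linearity: E[X] = C(177, 3)·p³ ≈ 908600 · 3.191931e-05 ≈ 29.0019.
Since α = 2/3 < 1, p = c/n^{2/3} ≫ 1/n is above the triangle threshold p ~ 1/n. Asymptotically E[X] ~ (c³/6)·n^{3(1−α)} = (1³/6)·n^{1} → ∞; triangles are abundant w.h.p.

E[X] ≈ 29.0019; in regime p = Θ(1/n^{2/3}) E[X] diverges (above the triangle threshold p ~ 1/n).


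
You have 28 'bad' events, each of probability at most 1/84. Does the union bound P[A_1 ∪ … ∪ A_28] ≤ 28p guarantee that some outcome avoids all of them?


Union bound: P[∪_{i=1}^{28} A_i] ≤ Σ_i P[A_i] ≤ 28·p = 28·(1/84) = 1/3.
Numerically: 1/3 ≈ 0.333333.
Is 1/3 < 1? YES.
Since P[∪ A_i] ≤ 1/3 < 1, the complement has P[∩ A_i^c] ≥ 1 − 1/3 = 2/3 > 0, so some outcome avoids every A_i.

28·p = 1/3 ≈ 0.333333; existence CERTIFIED by the union bound.


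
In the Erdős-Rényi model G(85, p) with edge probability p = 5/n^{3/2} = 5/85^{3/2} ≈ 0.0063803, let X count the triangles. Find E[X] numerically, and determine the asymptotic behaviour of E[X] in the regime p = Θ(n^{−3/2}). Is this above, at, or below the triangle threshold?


Number of potential triangles: C(85, 3) = 98770.
Each occurs with probability p³ ≈ (0.0063803)³ ≈ 2.5973163e-07.
By linearity: E[X] = C(85, 3)·p³ ≈ 98770 · 2.5973163e-07 ≈ 0.02565.
Since α = 3/2 > 1, p = c/n^{3/2} = o(1/n) is below the triangle threshold p ~ 1/n. Asymptotically E[X] ~ (c³/6)·n^{3(1−α)} = (5³/6)·n^{-1.5} → 0, so by Markov's inequality G has no triangles w.h.p.

E[X] ≈ 0.02565; in regime p = Θ(1/n^{3/2}) E[X] tends to 0 (below the triangle threshold p ~ 1/n).


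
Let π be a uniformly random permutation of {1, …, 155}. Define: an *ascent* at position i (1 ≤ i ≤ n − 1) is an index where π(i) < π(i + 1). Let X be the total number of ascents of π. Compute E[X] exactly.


Write X = Σ X_I over i = 1, …, 154, with X_I the indicator of one ascent.
There are 154 indicators.
For each fixed i, the pair (π(i), π(i+1)) is a uniformly random ordered pair of distinct values from {1, …, 155}; by symmetry P[π(i) < π(i+1)] = 1/2.
By linearity: E[X] = 154 · (1/2) = (155 − 1) · (1/2) = 77 ≈ 77.000.

E[X] = 77 = 77.000.


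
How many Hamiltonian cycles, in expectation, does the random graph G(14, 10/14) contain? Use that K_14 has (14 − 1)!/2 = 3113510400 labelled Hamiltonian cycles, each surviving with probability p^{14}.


K_14 has (14 − 1)!/2 = 3113510400 labelled Hamiltonian cycles.
For each such Hamiltonian cycle H, let X_H = 1 if all 14 edges of H are present in G. Then P[X_H = 1] = p^{14} = (5/7)^{14} = 6103515625/678223072849.
By linearity of expectation: E[X] = Σ_H E[X_H] = 3113510400 · p^{14} = 3113510400 · 6103515625/678223072849 = 2714765625000000000/96889010407.
Numerically: E[X] ≈ 2.8019e+07.

E[X] = 3113510400 · (5/7)^{14} = 2714765625000000000/96889010407 ≈ 2.8019e+07.


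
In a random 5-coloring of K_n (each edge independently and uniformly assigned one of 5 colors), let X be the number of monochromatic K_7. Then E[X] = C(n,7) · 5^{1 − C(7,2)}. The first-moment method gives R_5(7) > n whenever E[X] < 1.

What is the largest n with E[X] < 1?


We need C(n, 7) · 5^{1 − 21} < 1, i.e. C(n, 7) < 5^{21 − 1} = 95367431640625.
Check values of n near the boundary:
  n = 334: C(334, 7) = 86359460961576; 86359460961576 < 95367431640625? YES
  n = 335: C(335, 7) = 88202498238195; 88202498238195 < 95367431640625? YES
  n = 336: C(336, 7) = 90079147136880; 90079147136880 < 95367431640625? YES
  n = 337: C(337, 7) = 91989916924632; 91989916924632 < 95367431640625? YES
  n = 338: C(338, 7) = 93935323022736; 93935323022736 < 95367431640625? YES
  n = 339: C(339, 7) = 95915887062372; 95915887062372 < 95367431640625? NO
The largest n with C(n, 7) < 95367431640625 is n = 338 (where E[X] = 93935323022736/95367431640625 ≈ 0.9850). Hence R_5(7) > 338, i.e. R_5(7) ≥ 339.

Largest n = 338; hence R_5(7) > 338.


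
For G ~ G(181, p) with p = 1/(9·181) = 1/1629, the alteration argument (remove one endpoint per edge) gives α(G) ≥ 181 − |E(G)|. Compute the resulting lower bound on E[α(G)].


E[|E(G)|] = C(181, 2)·p = 16290 · (1/1629) = 10.
E[α(G)] ≥ n − E[|E(G)|] = 181 − 10 = 171.
Numerically: ≈ 171.000000.
(This is only a lower bound; the true E[α(G)] may be larger.)

E[α(G)] ≥ 171 ≈ 171.000000.


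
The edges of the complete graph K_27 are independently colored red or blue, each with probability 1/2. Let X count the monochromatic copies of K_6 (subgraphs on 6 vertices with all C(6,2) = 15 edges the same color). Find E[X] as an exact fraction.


Let X = Σ_S X_S over the C(27, 6) = 296010 subsets S of size 6, where X_S = 1 if the K_6 on S is monochromatic.
For a fixed S, the K_6 on S has C(6, 2) = 15 edges. P[all 15 edges red] = (1/2)^15, and likewise for blue, so P[monochromatic] = 2·(1/2)^15 = 2^{1 − 15} = 1/16384.
By linearity of expectation: E[X] = C(27, 6) · 2^{1 − 15} = 296010 · 1/16384 = 148005/8192.
Numerically: E[X] ≈ 18.0670.

E[X] = C(27,6)·2^(1−C(6,2)) = 148005/8192 ≈ 18.0670.


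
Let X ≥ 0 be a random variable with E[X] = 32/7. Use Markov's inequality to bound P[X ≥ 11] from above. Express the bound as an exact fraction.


μ = E[X] = 32/7, a = 11.
Markov: P[X ≥ 11] ≤ μ/a = (32/7)/11 = 32/77.
Numerically: ≈ 0.416.
(Since a = 11 > μ = 4.571, the bound 32/77 is < 1 and informative.)

P[X ≥ 11] ≤ 32/77 ≈ 0.416.


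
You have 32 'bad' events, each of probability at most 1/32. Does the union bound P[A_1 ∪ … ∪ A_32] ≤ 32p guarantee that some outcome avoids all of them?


Union bound: P[∪_{i=1}^{32} A_i] ≤ Σ_i P[A_i] ≤ 32·p = 32·(1/32) = 1.
Numerically: 1 ≈ 1.000.
Is 1 < 1? NO.
Since the bound 1 is ≥ 1, the union bound is uninformative here; it does NOT by itself certify existence.

32·p = 1 ≈ 1.000; existence NOT certified by the union bound.


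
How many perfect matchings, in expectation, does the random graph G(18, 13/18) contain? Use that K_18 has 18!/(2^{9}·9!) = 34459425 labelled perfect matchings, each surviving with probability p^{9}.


K_18 has 18!/(2^{9}·9!) = 34459425 labelled perfect matchings.
For each such perfect matching H, let X_H = 1 if all 9 edges of H are present in G. Then P[X_H = 1] = p^{9} = (13/18)^{9} = 10604499373/198359290368.
By linearity: E[X] = Σ_H E[X_H] = 34459425 · p^{9} = 34459425 · 10604499373/198359290368 = 4511419145758525/2448880128.
Numerically: E[X] ≈ 1.8422e+06.

E[X] = 34459425 · (13/18)^{9} = 4511419145758525/2448880128 ≈ 1.8422e+06.


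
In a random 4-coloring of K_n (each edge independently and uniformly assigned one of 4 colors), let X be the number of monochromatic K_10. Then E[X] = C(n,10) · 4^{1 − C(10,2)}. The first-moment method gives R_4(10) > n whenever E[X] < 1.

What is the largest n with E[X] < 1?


We need C(n, 10) · 4^{1 − 45} < 1, i.e. C(n, 10) < 4^{45 − 1} = 309485009821345068724781056.
Check values of n near the boundary:
  n = 2017: C(2017, 10) = 300324964434452596180990448; 300324964434452596180990448 < 309485009821345068724781056? YES
  n = 2018: C(2018, 10) = 301820606687612220663963508; 301820606687612220663963508 < 309485009821345068724781056? YES
  n = 2019: C(2019, 10) = 303322949179835278009229628; 303322949179835278009229628 < 309485009821345068724781056? YES
  n = 2020: C(2020, 10) = 304832018578739931133653656; 304832018578739931133653656 < 309485009821345068724781056? YES
  n = 2021: C(2021, 10) = 306347841644770462864800616; 306347841644770462864800616 < 309485009821345068724781056? YES
  n = 2022: C(2022, 10) = 307870445231474093395937796; 307870445231474093395937796 < 309485009821345068724781056? YES
  n = 2023: C(2023, 10) = 309399856285778485315440716; 309399856285778485315440716 < 309485009821345068724781056? YES
  n = 2024: C(2024, 10) = 310936101848269937576192656; 310936101848269937576192656 < 309485009821345068724781056? NO
The largest n with C(n, 10) < 309485009821345068724781056 is n = 2023 (where E[X] = 77349964071444621328860179/77371252455336267181195264 ≈ 0.9997249). Hence R_4(10) > 2023, i.e. R_4(10) ≥ 2024.

Largest n = 2023; hence R_4(10) > 2023.


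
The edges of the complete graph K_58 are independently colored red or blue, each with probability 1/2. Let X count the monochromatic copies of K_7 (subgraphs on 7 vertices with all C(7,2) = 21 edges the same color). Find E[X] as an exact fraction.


Let X = Σ_S X_S over the C(58, 7) = 300674088 subsets S of size 7, where X_S = 1 if the K_7 on S is monochromatic.
For a fixed S, the K_7 on S has C(7, 2) = 21 edges. P[all 21 edges red] = (1/2)^21, and likewise for blue, so P[monochromatic] = 2·(1/2)^21 = 2^{1 − 21} = 1/1048576.
By linearity of expectation: E[X] = C(58, 7) · 2^{1 − 21} = 300674088 · 1/1048576 = 37584261/131072.
Numerically: E[X] ≈ 286.74516.

E[X] = C(58,7)·2^(1−C(7,2)) = 37584261/131072 ≈ 286.74516.


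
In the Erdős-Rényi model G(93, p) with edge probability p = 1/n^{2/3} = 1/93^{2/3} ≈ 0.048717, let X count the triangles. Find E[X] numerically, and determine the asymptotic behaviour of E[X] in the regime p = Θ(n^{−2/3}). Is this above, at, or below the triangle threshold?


Number of potential triangles: C(93, 3) = 129766.
Each occurs with probability p³ ≈ (0.048717)³ ≈ 1.1562030e-04.
By linearity: E[X] = C(93, 3)·p³ ≈ 129766 · 1.1562030e-04 ≈ 15.00358.
Since α = 2/3 < 1, p = c/n^{2/3} ≫ 1/n is above the triangle threshold p ~ 1/n. Asymptotically E[X] ~ (c³/6)·n^{3(1−α)} = (1³/6)·n^{1} → ∞; triangles are abundant w.h.p.

E[X] ≈ 15.00358; in regime p = Θ(1/n^{2/3}) E[X] diverges (above the triangle threshold p ~ 1/n).


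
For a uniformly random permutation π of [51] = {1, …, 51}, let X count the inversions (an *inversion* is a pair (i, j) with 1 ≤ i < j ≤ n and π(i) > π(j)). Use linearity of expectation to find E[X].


Write X = Σ X_I over the C(51, 2) = 1275 pairs i < j, with X_I the indicator of one inversion.
There are 1275 indicators.
For each fixed pair i < j, the values π(i) and π(j) are two distinct elements of {1, …, 51} in uniformly random order; by symmetry P[π(i) > π(j)] = 1/2.
By linearity: E[X] = 1275 · (1/2) = C(51, 2) · (1/2) = 1275/2 = 1275/2 ≈ 637.5000.

E[X] = 1275/2 = 637.5000.


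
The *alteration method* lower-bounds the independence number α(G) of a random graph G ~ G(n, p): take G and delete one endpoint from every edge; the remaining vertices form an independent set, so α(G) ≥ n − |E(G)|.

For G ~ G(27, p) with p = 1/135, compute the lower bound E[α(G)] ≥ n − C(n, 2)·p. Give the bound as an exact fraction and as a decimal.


E[|E(G)|] = C(27, 2)·p = 351 · (1/135) = 13/5.
E[α(G)] ≥ n − E[|E(G)|] = 27 − 13/5 = 122/5.
Numerically: ≈ 24.40000.
(This is only a lower bound; the true E[α(G)] may be larger.)

E[α(G)] ≥ 122/5 ≈ 24.40000.


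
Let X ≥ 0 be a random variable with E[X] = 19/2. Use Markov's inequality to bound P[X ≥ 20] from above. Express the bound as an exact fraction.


μ = E[X] = 19/2, a = 20.
Markov: P[X ≥ 20] ≤ μ/a = (19/2)/20 = 19/40.
Numerically: ≈ 0.4750.
(Since a = 20 > μ = 9.5000, the bound 19/40 is < 1 and informative.)

P[X ≥ 20] ≤ 19/40 ≈ 0.4750.


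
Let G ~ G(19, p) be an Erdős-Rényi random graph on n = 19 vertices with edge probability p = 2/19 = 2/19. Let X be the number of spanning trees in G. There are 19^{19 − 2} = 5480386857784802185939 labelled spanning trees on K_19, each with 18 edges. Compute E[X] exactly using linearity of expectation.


K_19 has 19^{19 − 2} = 5480386857784802185939 labelled spanning trees.
For each such spanning tree H, let X_H = 1 if all 18 edges of H are present in G. Then P[X_H = 1] = p^{18} = (2/19)^{18} = 262144/104127350297911241532841.
By linearity of expectation: E[X] = Σ_H E[X_H] = 5480386857784802185939 · p^{18} = 5480386857784802185939 · 262144/104127350297911241532841 = 262144/19.
Numerically: E[X] ≈ 1.38e+04.

E[X] = 5480386857784802185939 · (2/19)^{18} = 262144/19 ≈ 1.38e+04.


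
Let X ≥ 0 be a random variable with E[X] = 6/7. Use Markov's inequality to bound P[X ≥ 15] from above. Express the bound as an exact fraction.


μ = E[X] = 6/7, a = 15.
Markov: P[X ≥ 15] ≤ μ/a = (6/7)/15 = 2/35.
Numerically: ≈ 0.05714.
(Since a = 15 > μ = 0.85714, the bound 2/35 is < 1 and informative.)

P[X ≥ 15] ≤ 2/35 ≈ 0.05714.


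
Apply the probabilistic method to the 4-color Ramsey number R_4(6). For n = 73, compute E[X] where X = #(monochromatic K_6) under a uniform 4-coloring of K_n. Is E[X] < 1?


E[X] = C(73, 6) · 4^{1 − 15} = 170230452 · 4^{−14} = 170230452/268435456.
As a reduced fraction: E[X] = 42557613/67108864 ≈ 0.634.
Is E[X] < 1? YES.
Since E[X] < 1, there exists a 4-coloring of K_{73} with no monochromatic K_6; hence R_4(6) > 73.

E[X] = 42557613/67108864 ≈ 0.634; E[X] < 1, so R_4(6) > 73.


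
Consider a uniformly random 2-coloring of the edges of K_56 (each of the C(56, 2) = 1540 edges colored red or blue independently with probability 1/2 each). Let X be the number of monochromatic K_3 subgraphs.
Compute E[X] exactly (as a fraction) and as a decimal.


Let X = Σ_S X_S over the C(56, 3) = 27720 subsets S of size 3, where X_S = 1 if the K_3 on S is monochromatic.
For a fixed S, the K_3 on S has C(3, 2) = 3 edges. P[all 3 edges red] = (1/2)^3, and likewise for blue, so P[monochromatic] = 2·(1/2)^3 = 2^{1 − 3} = 1/4.
By linearity of expectation: E[X] = C(56, 3) · 2^{1 − 3} = 27720 · 1/4 = 6930.
Numerically: E[X] ≈ 6930.000000.

E[X] = C(56,3)·2^(1−C(3,2)) = 6930 ≈ 6930.000000.


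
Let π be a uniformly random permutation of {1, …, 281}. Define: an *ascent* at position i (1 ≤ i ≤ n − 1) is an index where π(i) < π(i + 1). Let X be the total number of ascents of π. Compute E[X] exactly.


Write X = Σ X_I over i = 1, …, 280, with X_I the indicator of one ascent.
There are 280 indicators.
For each fixed i, the pair (π(i), π(i+1)) is a uniformly random ordered pair of distinct values from {1, …, 281}; by symmetry P[π(i) < π(i+1)] = 1/2.
By linearity: E[X] = 280 · (1/2) = (281 − 1) · (1/2) = 140 ≈ 140.00000.

E[X] = 140 = 140.00000.


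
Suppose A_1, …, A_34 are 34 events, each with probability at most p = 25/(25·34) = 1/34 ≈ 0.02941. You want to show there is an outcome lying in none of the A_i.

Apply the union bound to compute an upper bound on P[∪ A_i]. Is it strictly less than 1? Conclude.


Union bound: P[∪_{i=1}^{34} A_i] ≤ Σ_i P[A_i] ≤ 34·p = 34·(1/34) = 1.
Numerically: 1 ≈ 1.00000.
Is 1 < 1? NO.
Since the bound 1 is ≥ 1, the union bound is uninformative here; it does NOT by itself certify existence.

34·p = 1 ≈ 1.00000; existence NOT certified by the union bound.


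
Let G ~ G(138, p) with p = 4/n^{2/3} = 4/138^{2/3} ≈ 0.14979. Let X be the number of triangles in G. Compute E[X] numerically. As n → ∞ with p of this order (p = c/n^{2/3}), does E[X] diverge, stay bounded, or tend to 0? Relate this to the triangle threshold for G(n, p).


Number of potential triangles: C(138, 3) = 428536.
Each occurs with probability p³ ≈ (0.14979)³ ≈ 3.3606385e-03.
By linearity: E[X] = C(138, 3)·p³ ≈ 428536 · 3.3606385e-03 ≈ 1440.15459.
Since α = 2/3 < 1, p = c/n^{2/3} ≫ 1/n is above the triangle threshold p ~ 1/n. Asymptotically E[X] ~ (c³/6)·n^{3(1−α)} = (4³/6)·n^{1} → ∞; triangles are abundant w.h.p.

E[X] ≈ 1440.15459; in regime p = Θ(1/n^{2/3}) E[X] diverges (above the triangle threshold p ~ 1/n).


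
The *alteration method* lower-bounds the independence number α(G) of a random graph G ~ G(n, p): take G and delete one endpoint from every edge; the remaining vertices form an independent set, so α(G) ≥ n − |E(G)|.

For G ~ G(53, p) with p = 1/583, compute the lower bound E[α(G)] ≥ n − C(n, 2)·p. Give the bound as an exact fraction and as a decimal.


E[|E(G)|] = C(53, 2)·p = 1378 · (1/583) = 26/11.
E[α(G)] ≥ n − E[|E(G)|] = 53 − 26/11 = 557/11.
Numerically: ≈ 50.6364.
(This is only a lower bound; the true E[α(G)] may be larger.)

E[α(G)] ≥ 557/11 ≈ 50.6364.


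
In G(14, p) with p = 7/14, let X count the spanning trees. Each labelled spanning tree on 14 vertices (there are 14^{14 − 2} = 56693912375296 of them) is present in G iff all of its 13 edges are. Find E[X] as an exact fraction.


K_14 has 14^{14 − 2} = 56693912375296 labelled spanning trees.
For each such spanning tree H, let X_H = 1 if all 13 edges of H are present in G. Then P[X_H = 1] = p^{13} = (1/2)^{13} = 1/8192.
By linearity of expectation: E[X] = Σ_H E[X_H] = 56693912375296 · p^{13} = 56693912375296 · 1/8192 = 13841287201/2.
Numerically: E[X] ≈ 6.921e+09.

E[X] = 56693912375296 · (1/2)^{13} = 13841287201/2 ≈ 6.921e+09.


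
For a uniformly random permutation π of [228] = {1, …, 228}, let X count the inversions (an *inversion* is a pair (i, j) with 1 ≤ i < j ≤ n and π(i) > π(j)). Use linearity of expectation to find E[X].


Write X = Σ X_I over the C(228, 2) = 25878 pairs i < j, with X_I the indicator of one inversion.
There are 25878 indicators.
For each fixed pair i < j, the values π(i) and π(j) are two distinct elements of {1, …, 228} in uniformly random order; by symmetry P[π(i) > π(j)] = 1/2.
By linearity: E[X] = 25878 · (1/2) = C(228, 2) · (1/2) = 25878/2 = 12939 ≈ 12939.000.

E[X] = 12939 = 12939.000.


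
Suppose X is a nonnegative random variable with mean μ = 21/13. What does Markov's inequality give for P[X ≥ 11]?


μ = E[X] = 21/13, a = 11.
Markov: P[X ≥ 11] ≤ μ/a = (21/13)/11 = 21/143.
Numerically: ≈ 0.14685.
(Since a = 11 > μ = 1.61538, the bound 21/143 is < 1 and informative.)

P[X ≥ 11] ≤ 21/143 ≈ 0.14685.
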